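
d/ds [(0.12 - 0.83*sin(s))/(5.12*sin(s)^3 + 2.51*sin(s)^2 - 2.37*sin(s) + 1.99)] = (8.4992*sin(s)^3 + 0.2401*sin(s)^2 - 0.6024*sin(s) - 1.3673)*cos(s)/(26.2144*sin(s)^6 + 25.7024*sin(s)^5 - 17.9687*sin(s)^4 + 8.4802*sin(s)^3 + 15.6067*sin(s)^2 - 9.4326*sin(s) + 3.9601)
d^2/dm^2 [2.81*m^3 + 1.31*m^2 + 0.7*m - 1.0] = 16.86*m + 2.62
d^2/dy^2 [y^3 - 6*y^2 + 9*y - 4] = 6*y - 12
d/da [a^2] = 2*a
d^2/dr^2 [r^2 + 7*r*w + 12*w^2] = 2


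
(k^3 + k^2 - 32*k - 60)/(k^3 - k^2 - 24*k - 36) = (k + 5)/(k + 3)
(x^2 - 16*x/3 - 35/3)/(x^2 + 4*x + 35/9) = 3*(x - 7)/(3*x + 7)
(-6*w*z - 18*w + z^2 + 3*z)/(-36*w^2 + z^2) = (z + 3)/(6*w + z)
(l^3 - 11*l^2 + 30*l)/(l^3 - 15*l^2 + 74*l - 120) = l/(l - 4)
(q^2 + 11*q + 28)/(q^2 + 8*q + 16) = (q + 7)/(q + 4)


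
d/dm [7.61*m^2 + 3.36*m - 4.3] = 15.22*m + 3.36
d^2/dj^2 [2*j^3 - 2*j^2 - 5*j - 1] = 12*j - 4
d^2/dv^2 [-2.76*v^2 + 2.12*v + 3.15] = -5.52000000000000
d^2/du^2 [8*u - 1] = 0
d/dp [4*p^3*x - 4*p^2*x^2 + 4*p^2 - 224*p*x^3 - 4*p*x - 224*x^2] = 12*p^2*x - 8*p*x^2 + 8*p - 224*x^3 - 4*x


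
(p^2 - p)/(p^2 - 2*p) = (p - 1)/(p - 2)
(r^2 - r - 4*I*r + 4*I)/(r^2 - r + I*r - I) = (r - 4*I)/(r + I)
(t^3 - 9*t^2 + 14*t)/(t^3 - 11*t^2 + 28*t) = (t - 2)/(t - 4)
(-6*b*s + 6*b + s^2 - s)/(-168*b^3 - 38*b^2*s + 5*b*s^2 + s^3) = (s - 1)/(28*b^2 + 11*b*s + s^2)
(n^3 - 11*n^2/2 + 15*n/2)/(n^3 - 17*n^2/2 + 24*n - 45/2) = n/(n - 3)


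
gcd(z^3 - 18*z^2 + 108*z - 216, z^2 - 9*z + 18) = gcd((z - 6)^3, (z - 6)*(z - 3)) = z - 6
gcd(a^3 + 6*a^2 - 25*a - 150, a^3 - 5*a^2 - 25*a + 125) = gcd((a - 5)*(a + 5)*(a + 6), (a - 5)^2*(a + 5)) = a^2 - 25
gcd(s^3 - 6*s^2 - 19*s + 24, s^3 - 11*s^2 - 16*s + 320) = s - 8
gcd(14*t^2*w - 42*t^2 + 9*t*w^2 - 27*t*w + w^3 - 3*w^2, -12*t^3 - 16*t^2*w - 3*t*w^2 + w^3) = 2*t + w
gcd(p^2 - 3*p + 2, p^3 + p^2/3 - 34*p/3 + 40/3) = p - 2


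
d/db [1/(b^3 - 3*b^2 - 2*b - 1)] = (-3*b^2 + 6*b + 2)/(-b^3 + 3*b^2 + 2*b + 1)^2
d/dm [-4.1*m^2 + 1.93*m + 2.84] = 1.93 - 8.2*m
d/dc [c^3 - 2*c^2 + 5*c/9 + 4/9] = 3*c^2 - 4*c + 5/9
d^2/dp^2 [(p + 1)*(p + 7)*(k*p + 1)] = 6*k*p + 16*k + 2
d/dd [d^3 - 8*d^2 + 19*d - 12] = 3*d^2 - 16*d + 19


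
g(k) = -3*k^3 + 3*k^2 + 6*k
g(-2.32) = 39.69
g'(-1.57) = -25.60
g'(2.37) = -30.33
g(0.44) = 2.97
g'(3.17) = -65.42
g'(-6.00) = -354.00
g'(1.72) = -10.31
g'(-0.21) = 4.34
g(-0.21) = -1.10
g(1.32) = 6.25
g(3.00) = -36.00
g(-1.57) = 9.58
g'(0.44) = 6.90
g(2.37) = -8.87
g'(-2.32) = -56.36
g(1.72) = 3.93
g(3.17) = -46.40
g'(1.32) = -1.76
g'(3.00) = -57.00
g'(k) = -9*k^2 + 6*k + 6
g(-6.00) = 720.00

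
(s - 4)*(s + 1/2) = s^2 - 7*s/2 - 2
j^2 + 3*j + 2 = (j + 1)*(j + 2)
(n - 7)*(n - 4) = n^2 - 11*n + 28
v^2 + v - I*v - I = (v + 1)*(v - I)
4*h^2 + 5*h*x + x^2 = (h + x)*(4*h + x)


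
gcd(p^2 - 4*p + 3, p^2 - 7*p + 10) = 1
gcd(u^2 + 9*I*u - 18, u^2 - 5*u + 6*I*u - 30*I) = u + 6*I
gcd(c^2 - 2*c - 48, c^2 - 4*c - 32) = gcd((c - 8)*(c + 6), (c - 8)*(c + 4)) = c - 8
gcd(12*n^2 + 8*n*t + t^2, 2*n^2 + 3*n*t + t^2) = 2*n + t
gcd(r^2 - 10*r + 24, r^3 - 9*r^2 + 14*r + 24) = r^2 - 10*r + 24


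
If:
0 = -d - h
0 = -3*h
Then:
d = 0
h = 0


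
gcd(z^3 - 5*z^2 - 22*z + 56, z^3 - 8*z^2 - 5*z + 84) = z - 7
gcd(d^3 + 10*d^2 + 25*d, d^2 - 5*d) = d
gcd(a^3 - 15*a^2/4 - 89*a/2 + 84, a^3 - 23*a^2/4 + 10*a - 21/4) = a - 7/4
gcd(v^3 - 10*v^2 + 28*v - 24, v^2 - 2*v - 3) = 1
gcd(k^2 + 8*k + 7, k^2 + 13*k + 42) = k + 7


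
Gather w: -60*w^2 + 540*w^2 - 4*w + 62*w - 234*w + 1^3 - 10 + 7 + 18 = 480*w^2 - 176*w + 16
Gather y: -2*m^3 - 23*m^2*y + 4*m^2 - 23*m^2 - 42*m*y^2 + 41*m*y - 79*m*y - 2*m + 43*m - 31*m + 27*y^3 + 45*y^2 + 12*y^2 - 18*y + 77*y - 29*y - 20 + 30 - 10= -2*m^3 - 19*m^2 + 10*m + 27*y^3 + y^2*(57 - 42*m) + y*(-23*m^2 - 38*m + 30)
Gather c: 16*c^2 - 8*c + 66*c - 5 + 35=16*c^2 + 58*c + 30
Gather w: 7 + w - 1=w + 6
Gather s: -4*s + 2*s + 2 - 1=1 - 2*s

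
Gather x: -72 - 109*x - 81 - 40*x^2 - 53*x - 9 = -40*x^2 - 162*x - 162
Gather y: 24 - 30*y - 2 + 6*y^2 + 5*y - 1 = 6*y^2 - 25*y + 21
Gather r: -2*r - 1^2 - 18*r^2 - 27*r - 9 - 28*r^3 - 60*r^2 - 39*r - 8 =-28*r^3 - 78*r^2 - 68*r - 18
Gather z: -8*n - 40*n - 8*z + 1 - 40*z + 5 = -48*n - 48*z + 6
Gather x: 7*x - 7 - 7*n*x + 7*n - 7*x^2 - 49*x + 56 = 7*n - 7*x^2 + x*(-7*n - 42) + 49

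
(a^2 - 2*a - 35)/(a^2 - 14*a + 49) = (a + 5)/(a - 7)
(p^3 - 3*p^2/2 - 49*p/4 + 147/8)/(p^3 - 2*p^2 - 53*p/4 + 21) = (p - 7/2)/(p - 4)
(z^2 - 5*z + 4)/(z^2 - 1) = (z - 4)/(z + 1)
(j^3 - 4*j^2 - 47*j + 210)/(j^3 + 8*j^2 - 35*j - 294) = (j - 5)/(j + 7)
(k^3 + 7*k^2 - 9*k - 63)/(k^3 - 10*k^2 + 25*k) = (k^3 + 7*k^2 - 9*k - 63)/(k*(k^2 - 10*k + 25))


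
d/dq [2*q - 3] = 2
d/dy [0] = 0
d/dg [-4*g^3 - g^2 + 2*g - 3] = -12*g^2 - 2*g + 2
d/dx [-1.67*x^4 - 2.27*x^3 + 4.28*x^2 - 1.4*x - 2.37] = -6.68*x^3 - 6.81*x^2 + 8.56*x - 1.4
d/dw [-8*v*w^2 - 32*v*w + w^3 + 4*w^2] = -16*v*w - 32*v + 3*w^2 + 8*w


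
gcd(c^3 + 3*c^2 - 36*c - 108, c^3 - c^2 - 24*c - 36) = c^2 - 3*c - 18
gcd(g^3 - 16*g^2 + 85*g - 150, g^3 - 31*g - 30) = g - 6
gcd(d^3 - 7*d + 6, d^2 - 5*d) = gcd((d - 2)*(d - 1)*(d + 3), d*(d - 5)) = 1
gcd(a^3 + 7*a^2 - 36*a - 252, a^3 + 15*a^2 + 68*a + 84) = a^2 + 13*a + 42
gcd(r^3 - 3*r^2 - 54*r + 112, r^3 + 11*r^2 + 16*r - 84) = r^2 + 5*r - 14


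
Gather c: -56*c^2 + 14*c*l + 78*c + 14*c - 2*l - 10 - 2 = -56*c^2 + c*(14*l + 92) - 2*l - 12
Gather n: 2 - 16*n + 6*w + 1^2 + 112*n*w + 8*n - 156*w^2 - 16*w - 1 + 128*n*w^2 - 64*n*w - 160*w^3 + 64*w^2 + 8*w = n*(128*w^2 + 48*w - 8) - 160*w^3 - 92*w^2 - 2*w + 2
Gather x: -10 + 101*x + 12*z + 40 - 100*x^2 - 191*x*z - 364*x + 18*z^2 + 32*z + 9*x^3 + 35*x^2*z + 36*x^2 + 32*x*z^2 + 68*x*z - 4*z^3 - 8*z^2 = 9*x^3 + x^2*(35*z - 64) + x*(32*z^2 - 123*z - 263) - 4*z^3 + 10*z^2 + 44*z + 30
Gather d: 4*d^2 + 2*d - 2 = 4*d^2 + 2*d - 2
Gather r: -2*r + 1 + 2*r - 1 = 0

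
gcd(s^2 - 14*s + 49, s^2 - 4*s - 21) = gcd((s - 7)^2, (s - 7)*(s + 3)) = s - 7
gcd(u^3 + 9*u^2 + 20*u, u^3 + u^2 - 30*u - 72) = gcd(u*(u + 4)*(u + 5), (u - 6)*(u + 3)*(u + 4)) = u + 4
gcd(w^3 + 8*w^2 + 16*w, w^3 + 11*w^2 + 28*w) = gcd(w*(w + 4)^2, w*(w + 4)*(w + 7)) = w^2 + 4*w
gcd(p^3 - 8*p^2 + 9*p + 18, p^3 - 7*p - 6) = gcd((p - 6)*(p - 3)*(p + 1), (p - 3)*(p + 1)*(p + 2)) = p^2 - 2*p - 3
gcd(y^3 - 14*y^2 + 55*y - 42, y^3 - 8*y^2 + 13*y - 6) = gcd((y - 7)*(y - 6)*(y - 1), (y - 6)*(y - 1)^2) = y^2 - 7*y + 6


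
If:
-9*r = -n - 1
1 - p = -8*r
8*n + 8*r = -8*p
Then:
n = -1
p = 1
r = 0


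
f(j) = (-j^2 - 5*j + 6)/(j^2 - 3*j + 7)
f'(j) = (3 - 2*j)*(-j^2 - 5*j + 6)/(j^2 - 3*j + 7)^2 + (-2*j - 5)/(j^2 - 3*j + 7)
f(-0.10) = 0.89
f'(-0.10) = -0.27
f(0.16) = 0.79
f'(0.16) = -0.49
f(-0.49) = 0.94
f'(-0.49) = -0.03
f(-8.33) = -0.21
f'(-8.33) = 0.07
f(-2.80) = 0.52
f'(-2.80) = 0.22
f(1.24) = -0.36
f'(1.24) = -1.59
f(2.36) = -2.07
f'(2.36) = -1.12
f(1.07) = -0.10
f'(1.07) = -1.46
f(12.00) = -1.72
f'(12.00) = 0.06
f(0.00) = 0.86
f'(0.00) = -0.35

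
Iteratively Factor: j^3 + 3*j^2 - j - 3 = (j + 1)*(j^2 + 2*j - 3) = (j - 1)*(j + 1)*(j + 3)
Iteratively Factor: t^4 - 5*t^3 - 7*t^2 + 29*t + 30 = (t - 5)*(t^3 - 7*t - 6) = (t - 5)*(t - 3)*(t^2 + 3*t + 2) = (t - 5)*(t - 3)*(t + 2)*(t + 1)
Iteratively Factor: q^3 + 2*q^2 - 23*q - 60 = (q - 5)*(q^2 + 7*q + 12) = (q - 5)*(q + 3)*(q + 4)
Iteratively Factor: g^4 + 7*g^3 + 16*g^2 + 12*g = (g + 2)*(g^3 + 5*g^2 + 6*g) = (g + 2)^2*(g^2 + 3*g) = g*(g + 2)^2*(g + 3)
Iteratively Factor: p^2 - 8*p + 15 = (p - 3)*(p - 5)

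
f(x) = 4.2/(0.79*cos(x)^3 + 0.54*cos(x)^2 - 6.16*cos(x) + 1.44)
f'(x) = 4.2*(2.37*sin(x)*cos(x)^2 + 1.08*sin(x)*cos(x) - 6.16*sin(x))/(0.79*cos(x)^3 + 0.54*cos(x)^2 - 6.16*cos(x) + 1.44)^2 = (9.954*cos(x)^2 + 4.536*cos(x) - 25.872)*sin(x)/(0.79*cos(x)^3 + 0.54*cos(x)^2 - 6.16*cos(x) + 1.44)^2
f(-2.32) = 0.75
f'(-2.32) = 0.56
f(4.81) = 4.97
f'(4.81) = 35.27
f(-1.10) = -3.59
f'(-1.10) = 14.19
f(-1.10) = -3.59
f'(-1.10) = 14.19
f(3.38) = 0.58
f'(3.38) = 0.09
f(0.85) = -1.94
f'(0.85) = -2.98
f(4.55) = 1.72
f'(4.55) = 4.34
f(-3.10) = 0.57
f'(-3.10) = 0.02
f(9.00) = 0.61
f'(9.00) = -0.19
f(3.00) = 0.58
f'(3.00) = -0.05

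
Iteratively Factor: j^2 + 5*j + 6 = (j + 2)*(j + 3)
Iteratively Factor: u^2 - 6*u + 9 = (u - 3)*(u - 3)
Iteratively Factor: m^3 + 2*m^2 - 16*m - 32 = (m + 4)*(m^2 - 2*m - 8) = (m - 4)*(m + 4)*(m + 2)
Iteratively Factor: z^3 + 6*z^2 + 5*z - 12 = (z + 4)*(z^2 + 2*z - 3) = (z - 1)*(z + 4)*(z + 3)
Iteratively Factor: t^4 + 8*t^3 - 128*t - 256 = (t + 4)*(t^3 + 4*t^2 - 16*t - 64) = (t + 4)^2*(t^2 - 16) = (t - 4)*(t + 4)^2*(t + 4)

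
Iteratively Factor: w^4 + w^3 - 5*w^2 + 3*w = (w + 3)*(w^3 - 2*w^2 + w) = w*(w + 3)*(w^2 - 2*w + 1) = w*(w - 1)*(w + 3)*(w - 1)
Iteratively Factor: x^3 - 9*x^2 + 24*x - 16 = (x - 4)*(x^2 - 5*x + 4) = (x - 4)*(x - 1)*(x - 4)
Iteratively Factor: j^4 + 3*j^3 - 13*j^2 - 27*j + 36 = (j + 4)*(j^3 - j^2 - 9*j + 9) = (j + 3)*(j + 4)*(j^2 - 4*j + 3) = (j - 1)*(j + 3)*(j + 4)*(j - 3)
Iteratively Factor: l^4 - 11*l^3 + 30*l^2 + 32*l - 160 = (l + 2)*(l^3 - 13*l^2 + 56*l - 80) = (l - 4)*(l + 2)*(l^2 - 9*l + 20) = (l - 5)*(l - 4)*(l + 2)*(l - 4)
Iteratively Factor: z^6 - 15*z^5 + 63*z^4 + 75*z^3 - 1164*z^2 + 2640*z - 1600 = (z + 4)*(z^5 - 19*z^4 + 139*z^3 - 481*z^2 + 760*z - 400) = (z - 1)*(z + 4)*(z^4 - 18*z^3 + 121*z^2 - 360*z + 400) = (z - 5)*(z - 1)*(z + 4)*(z^3 - 13*z^2 + 56*z - 80) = (z - 5)^2*(z - 1)*(z + 4)*(z^2 - 8*z + 16) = (z - 5)^2*(z - 4)*(z - 1)*(z + 4)*(z - 4)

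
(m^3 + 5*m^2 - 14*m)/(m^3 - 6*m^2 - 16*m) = (-m^2 - 5*m + 14)/(-m^2 + 6*m + 16)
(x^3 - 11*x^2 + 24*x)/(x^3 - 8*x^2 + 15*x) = (x - 8)/(x - 5)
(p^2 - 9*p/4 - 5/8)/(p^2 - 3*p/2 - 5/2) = (p + 1/4)/(p + 1)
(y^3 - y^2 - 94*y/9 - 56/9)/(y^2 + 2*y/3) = y - 5/3 - 28/(3*y)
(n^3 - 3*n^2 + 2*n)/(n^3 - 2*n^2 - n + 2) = n/(n + 1)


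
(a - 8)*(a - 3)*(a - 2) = a^3 - 13*a^2 + 46*a - 48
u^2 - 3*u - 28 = (u - 7)*(u + 4)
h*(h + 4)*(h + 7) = h^3 + 11*h^2 + 28*h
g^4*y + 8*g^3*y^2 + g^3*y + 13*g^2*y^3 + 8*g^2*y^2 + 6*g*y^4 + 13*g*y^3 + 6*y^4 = (g + y)^2*(g + 6*y)*(g*y + y)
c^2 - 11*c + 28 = (c - 7)*(c - 4)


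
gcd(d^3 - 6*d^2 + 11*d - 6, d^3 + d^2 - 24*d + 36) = d^2 - 5*d + 6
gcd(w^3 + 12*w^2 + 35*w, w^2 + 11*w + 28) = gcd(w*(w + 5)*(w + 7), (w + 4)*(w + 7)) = w + 7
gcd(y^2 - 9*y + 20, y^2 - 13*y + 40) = y - 5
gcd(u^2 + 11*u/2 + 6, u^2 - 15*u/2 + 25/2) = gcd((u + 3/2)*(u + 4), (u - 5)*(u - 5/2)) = 1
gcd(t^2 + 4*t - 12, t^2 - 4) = t - 2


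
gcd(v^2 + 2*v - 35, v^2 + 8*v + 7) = v + 7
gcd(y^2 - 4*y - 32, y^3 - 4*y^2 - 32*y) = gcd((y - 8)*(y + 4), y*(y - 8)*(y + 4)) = y^2 - 4*y - 32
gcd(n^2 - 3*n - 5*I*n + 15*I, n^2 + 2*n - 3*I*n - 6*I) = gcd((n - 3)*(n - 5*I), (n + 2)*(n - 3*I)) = 1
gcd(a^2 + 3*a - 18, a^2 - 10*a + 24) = 1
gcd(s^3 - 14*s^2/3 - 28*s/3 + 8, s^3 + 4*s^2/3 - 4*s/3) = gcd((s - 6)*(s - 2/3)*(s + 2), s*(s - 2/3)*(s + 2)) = s^2 + 4*s/3 - 4/3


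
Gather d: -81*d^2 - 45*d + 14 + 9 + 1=-81*d^2 - 45*d + 24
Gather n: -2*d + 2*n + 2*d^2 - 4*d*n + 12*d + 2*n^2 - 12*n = 2*d^2 + 10*d + 2*n^2 + n*(-4*d - 10)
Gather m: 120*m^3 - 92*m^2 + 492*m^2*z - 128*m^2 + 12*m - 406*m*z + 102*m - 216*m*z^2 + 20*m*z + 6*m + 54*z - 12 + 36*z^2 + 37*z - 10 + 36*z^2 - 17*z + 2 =120*m^3 + m^2*(492*z - 220) + m*(-216*z^2 - 386*z + 120) + 72*z^2 + 74*z - 20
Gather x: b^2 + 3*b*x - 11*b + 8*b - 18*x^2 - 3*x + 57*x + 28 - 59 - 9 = b^2 - 3*b - 18*x^2 + x*(3*b + 54) - 40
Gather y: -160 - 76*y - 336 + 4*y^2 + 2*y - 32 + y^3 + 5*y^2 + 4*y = y^3 + 9*y^2 - 70*y - 528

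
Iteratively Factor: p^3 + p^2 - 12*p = (p + 4)*(p^2 - 3*p) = (p - 3)*(p + 4)*(p)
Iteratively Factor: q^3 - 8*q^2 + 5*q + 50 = (q + 2)*(q^2 - 10*q + 25) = (q - 5)*(q + 2)*(q - 5)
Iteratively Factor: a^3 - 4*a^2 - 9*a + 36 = (a - 4)*(a^2 - 9) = (a - 4)*(a - 3)*(a + 3)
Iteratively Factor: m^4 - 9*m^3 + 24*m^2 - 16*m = (m - 4)*(m^3 - 5*m^2 + 4*m) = (m - 4)^2*(m^2 - m) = (m - 4)^2*(m - 1)*(m)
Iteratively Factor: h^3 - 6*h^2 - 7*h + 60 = (h - 4)*(h^2 - 2*h - 15) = (h - 4)*(h + 3)*(h - 5)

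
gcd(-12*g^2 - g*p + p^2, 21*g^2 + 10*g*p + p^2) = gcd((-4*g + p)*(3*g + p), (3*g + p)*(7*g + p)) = 3*g + p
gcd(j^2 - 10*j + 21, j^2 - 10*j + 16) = 1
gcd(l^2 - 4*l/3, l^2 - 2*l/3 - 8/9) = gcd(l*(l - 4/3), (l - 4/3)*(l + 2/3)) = l - 4/3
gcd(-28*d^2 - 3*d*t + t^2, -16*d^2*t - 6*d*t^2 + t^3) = 1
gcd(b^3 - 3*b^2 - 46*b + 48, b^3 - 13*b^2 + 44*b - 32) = b^2 - 9*b + 8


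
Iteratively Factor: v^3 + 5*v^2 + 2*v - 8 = (v + 2)*(v^2 + 3*v - 4) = (v - 1)*(v + 2)*(v + 4)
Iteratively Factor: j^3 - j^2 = (j)*(j^2 - j) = j*(j - 1)*(j)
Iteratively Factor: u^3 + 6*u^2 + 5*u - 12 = (u + 4)*(u^2 + 2*u - 3) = (u + 3)*(u + 4)*(u - 1)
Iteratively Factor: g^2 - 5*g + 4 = (g - 1)*(g - 4)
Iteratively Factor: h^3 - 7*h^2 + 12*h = (h - 4)*(h^2 - 3*h) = (h - 4)*(h - 3)*(h)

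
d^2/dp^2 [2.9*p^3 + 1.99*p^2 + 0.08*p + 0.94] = 17.4*p + 3.98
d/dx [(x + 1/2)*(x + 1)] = 2*x + 3/2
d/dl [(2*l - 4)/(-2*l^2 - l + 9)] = 2*(-2*l^2 - l + (l - 2)*(4*l + 1) + 9)/(2*l^2 + l - 9)^2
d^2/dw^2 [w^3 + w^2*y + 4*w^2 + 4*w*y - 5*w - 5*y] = 6*w + 2*y + 8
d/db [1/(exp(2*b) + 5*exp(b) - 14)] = (-2*exp(b) - 5)*exp(b)/(exp(2*b) + 5*exp(b) - 14)^2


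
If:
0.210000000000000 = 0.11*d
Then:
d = 1.91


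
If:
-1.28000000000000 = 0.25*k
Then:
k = -5.12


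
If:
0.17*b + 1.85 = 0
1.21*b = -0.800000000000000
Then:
No Solution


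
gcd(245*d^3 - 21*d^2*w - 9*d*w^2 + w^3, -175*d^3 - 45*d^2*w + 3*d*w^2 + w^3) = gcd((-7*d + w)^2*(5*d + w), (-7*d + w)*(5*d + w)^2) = -35*d^2 - 2*d*w + w^2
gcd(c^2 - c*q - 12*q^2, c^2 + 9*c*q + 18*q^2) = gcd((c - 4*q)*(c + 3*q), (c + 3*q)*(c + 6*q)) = c + 3*q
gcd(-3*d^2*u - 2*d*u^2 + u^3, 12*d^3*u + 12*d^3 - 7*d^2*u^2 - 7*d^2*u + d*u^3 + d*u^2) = -3*d + u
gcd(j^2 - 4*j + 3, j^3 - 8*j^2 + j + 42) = j - 3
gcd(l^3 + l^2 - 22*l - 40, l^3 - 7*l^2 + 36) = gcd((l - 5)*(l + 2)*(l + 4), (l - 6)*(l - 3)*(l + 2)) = l + 2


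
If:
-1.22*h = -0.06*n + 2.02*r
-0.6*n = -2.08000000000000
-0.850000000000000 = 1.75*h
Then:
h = -0.49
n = 3.47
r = 0.40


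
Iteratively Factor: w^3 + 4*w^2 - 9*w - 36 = (w + 3)*(w^2 + w - 12) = (w + 3)*(w + 4)*(w - 3)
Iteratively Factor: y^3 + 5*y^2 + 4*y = (y)*(y^2 + 5*y + 4) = y*(y + 4)*(y + 1)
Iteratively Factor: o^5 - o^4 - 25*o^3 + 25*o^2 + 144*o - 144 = (o - 3)*(o^4 + 2*o^3 - 19*o^2 - 32*o + 48) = (o - 3)*(o + 3)*(o^3 - o^2 - 16*o + 16) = (o - 3)*(o + 3)*(o + 4)*(o^2 - 5*o + 4) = (o - 3)*(o - 1)*(o + 3)*(o + 4)*(o - 4)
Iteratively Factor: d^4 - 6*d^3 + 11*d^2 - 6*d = (d)*(d^3 - 6*d^2 + 11*d - 6) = d*(d - 2)*(d^2 - 4*d + 3) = d*(d - 2)*(d - 1)*(d - 3)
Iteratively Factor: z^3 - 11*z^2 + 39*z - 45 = (z - 3)*(z^2 - 8*z + 15) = (z - 5)*(z - 3)*(z - 3)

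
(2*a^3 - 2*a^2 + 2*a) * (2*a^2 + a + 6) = 4*a^5 - 2*a^4 + 14*a^3 - 10*a^2 + 12*a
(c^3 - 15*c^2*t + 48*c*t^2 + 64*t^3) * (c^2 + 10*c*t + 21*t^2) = c^5 - 5*c^4*t - 81*c^3*t^2 + 229*c^2*t^3 + 1648*c*t^4 + 1344*t^5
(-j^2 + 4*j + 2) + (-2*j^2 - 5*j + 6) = -3*j^2 - j + 8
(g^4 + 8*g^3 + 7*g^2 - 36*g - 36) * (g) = g^5 + 8*g^4 + 7*g^3 - 36*g^2 - 36*g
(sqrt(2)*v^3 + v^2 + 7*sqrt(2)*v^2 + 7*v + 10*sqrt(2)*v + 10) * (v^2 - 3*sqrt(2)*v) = sqrt(2)*v^5 - 5*v^4 + 7*sqrt(2)*v^4 - 35*v^3 + 7*sqrt(2)*v^3 - 50*v^2 - 21*sqrt(2)*v^2 - 30*sqrt(2)*v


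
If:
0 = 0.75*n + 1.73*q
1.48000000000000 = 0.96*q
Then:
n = -3.56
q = 1.54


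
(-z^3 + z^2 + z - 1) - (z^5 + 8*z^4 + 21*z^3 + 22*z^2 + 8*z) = -z^5 - 8*z^4 - 22*z^3 - 21*z^2 - 7*z - 1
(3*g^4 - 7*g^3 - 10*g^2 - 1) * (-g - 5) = -3*g^5 - 8*g^4 + 45*g^3 + 50*g^2 + g + 5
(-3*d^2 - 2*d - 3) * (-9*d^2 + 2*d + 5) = 27*d^4 + 12*d^3 + 8*d^2 - 16*d - 15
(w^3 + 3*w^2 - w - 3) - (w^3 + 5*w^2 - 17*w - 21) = -2*w^2 + 16*w + 18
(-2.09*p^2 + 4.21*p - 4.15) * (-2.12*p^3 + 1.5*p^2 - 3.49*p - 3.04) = 4.4308*p^5 - 12.0602*p^4 + 22.4071*p^3 - 14.5643*p^2 + 1.6851*p + 12.616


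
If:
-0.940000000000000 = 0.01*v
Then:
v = -94.00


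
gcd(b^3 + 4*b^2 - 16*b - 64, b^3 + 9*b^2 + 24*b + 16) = b^2 + 8*b + 16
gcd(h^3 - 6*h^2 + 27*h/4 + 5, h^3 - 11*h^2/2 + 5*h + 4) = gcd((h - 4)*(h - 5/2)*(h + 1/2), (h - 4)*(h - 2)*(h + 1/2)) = h^2 - 7*h/2 - 2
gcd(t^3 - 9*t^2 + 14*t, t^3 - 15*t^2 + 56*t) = t^2 - 7*t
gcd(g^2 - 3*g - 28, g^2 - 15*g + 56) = g - 7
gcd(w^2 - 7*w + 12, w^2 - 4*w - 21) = 1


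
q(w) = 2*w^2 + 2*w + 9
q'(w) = 4*w + 2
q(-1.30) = 9.78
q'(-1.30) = -3.20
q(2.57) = 27.35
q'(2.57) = 12.28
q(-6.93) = 91.19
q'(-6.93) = -25.72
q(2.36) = 24.86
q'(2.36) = 11.44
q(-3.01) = 21.10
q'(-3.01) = -10.04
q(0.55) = 10.70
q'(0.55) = 4.20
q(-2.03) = 13.18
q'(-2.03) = -6.12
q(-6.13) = 71.89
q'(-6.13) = -22.52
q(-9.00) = 153.00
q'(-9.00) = -34.00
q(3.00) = 33.00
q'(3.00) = 14.00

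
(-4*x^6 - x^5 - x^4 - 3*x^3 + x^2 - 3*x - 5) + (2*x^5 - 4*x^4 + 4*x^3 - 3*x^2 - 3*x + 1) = -4*x^6 + x^5 - 5*x^4 + x^3 - 2*x^2 - 6*x - 4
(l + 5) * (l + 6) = l^2 + 11*l + 30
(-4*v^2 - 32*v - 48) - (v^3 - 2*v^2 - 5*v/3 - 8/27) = -v^3 - 2*v^2 - 91*v/3 - 1288/27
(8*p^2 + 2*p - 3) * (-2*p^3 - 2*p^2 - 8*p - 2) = -16*p^5 - 20*p^4 - 62*p^3 - 26*p^2 + 20*p + 6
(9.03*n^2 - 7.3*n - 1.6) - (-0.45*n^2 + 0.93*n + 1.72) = 9.48*n^2 - 8.23*n - 3.32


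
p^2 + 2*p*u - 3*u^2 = (p - u)*(p + 3*u)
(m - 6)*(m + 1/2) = m^2 - 11*m/2 - 3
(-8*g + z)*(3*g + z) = -24*g^2 - 5*g*z + z^2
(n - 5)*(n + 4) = n^2 - n - 20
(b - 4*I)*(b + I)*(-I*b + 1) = -I*b^3 - 2*b^2 - 7*I*b + 4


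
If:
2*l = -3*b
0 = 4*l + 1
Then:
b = 1/6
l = -1/4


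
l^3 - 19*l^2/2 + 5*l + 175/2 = (l - 7)*(l - 5)*(l + 5/2)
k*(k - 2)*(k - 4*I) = k^3 - 2*k^2 - 4*I*k^2 + 8*I*k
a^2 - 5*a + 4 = (a - 4)*(a - 1)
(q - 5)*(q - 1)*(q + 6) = q^3 - 31*q + 30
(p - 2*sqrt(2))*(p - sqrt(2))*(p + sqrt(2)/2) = p^3 - 5*sqrt(2)*p^2/2 + p + 2*sqrt(2)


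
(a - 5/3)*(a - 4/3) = a^2 - 3*a + 20/9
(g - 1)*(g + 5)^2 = g^3 + 9*g^2 + 15*g - 25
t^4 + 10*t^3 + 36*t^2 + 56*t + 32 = (t + 2)^3*(t + 4)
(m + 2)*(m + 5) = m^2 + 7*m + 10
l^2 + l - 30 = (l - 5)*(l + 6)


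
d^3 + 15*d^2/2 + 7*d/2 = d*(d + 1/2)*(d + 7)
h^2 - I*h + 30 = (h - 6*I)*(h + 5*I)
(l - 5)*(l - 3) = l^2 - 8*l + 15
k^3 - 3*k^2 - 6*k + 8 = (k - 4)*(k - 1)*(k + 2)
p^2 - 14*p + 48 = (p - 8)*(p - 6)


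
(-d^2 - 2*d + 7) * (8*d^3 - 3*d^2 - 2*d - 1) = -8*d^5 - 13*d^4 + 64*d^3 - 16*d^2 - 12*d - 7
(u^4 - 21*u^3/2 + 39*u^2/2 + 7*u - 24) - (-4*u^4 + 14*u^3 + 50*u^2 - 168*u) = 5*u^4 - 49*u^3/2 - 61*u^2/2 + 175*u - 24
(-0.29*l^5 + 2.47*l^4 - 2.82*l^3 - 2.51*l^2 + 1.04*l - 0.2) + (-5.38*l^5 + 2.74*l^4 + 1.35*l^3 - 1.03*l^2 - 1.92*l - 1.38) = -5.67*l^5 + 5.21*l^4 - 1.47*l^3 - 3.54*l^2 - 0.88*l - 1.58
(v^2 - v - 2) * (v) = v^3 - v^2 - 2*v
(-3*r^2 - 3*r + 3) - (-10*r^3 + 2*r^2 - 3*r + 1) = 10*r^3 - 5*r^2 + 2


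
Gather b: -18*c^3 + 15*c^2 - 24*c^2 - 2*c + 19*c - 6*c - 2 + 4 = -18*c^3 - 9*c^2 + 11*c + 2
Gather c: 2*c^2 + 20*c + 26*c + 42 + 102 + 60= 2*c^2 + 46*c + 204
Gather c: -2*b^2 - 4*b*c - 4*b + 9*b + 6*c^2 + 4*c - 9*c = -2*b^2 + 5*b + 6*c^2 + c*(-4*b - 5)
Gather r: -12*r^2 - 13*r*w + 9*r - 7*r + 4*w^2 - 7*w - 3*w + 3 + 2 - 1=-12*r^2 + r*(2 - 13*w) + 4*w^2 - 10*w + 4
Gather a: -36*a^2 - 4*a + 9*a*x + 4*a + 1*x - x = -36*a^2 + 9*a*x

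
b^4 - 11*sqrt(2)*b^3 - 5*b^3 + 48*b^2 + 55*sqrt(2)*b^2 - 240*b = b*(b - 5)*(b - 8*sqrt(2))*(b - 3*sqrt(2))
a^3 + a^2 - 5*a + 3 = (a - 1)^2*(a + 3)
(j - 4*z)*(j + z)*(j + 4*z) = j^3 + j^2*z - 16*j*z^2 - 16*z^3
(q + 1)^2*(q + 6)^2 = q^4 + 14*q^3 + 61*q^2 + 84*q + 36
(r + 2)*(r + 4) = r^2 + 6*r + 8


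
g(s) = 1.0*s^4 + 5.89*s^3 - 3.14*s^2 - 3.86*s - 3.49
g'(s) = 4.0*s^3 + 17.67*s^2 - 6.28*s - 3.86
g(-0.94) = -6.75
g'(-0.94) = 14.33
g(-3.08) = -103.49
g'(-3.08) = 66.23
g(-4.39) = -173.97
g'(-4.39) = 25.83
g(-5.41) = -150.51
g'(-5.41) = -86.08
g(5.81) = 2162.73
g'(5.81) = 1340.62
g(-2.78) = -83.84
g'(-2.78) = 64.22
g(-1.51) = -19.90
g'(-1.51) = 32.14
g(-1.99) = -38.98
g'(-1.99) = 47.09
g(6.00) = 2428.55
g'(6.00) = 1458.58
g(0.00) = -3.49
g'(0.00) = -3.86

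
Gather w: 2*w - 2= 2*w - 2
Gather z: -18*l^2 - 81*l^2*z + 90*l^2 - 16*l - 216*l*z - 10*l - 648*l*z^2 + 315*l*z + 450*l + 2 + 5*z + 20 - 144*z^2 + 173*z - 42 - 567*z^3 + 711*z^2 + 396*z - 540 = 72*l^2 + 424*l - 567*z^3 + z^2*(567 - 648*l) + z*(-81*l^2 + 99*l + 574) - 560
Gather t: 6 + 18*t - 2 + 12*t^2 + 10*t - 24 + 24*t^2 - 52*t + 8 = 36*t^2 - 24*t - 12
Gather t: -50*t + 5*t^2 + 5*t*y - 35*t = 5*t^2 + t*(5*y - 85)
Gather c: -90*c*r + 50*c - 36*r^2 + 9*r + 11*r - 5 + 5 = c*(50 - 90*r) - 36*r^2 + 20*r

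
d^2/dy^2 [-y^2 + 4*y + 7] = -2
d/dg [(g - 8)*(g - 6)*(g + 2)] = 3*g^2 - 24*g + 20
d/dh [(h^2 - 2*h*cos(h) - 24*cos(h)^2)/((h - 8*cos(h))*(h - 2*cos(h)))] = 8*(-h^3*sin(h) + 5*h^2*sin(2*h) - h^2*cos(h) - 34*h*sin(h)*cos(h)^2 + 10*h*cos(h)^2 - 34*cos(h)^3)/((h - 8*cos(h))^2*(h - 2*cos(h))^2)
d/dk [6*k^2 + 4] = 12*k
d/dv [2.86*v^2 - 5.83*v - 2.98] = 5.72*v - 5.83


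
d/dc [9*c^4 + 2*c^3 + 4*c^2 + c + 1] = 36*c^3 + 6*c^2 + 8*c + 1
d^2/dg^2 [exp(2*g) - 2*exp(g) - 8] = (4*exp(g) - 2)*exp(g)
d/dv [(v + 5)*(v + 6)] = 2*v + 11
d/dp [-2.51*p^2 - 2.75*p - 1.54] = -5.02*p - 2.75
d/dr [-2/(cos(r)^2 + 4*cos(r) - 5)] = -4*(cos(r) + 2)*sin(r)/(cos(r)^2 + 4*cos(r) - 5)^2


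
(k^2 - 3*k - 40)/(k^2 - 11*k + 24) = (k + 5)/(k - 3)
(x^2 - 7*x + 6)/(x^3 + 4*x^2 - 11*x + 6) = (x - 6)/(x^2 + 5*x - 6)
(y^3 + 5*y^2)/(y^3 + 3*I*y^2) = (y + 5)/(y + 3*I)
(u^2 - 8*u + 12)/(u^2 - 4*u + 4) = (u - 6)/(u - 2)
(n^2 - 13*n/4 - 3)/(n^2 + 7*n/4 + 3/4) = (n - 4)/(n + 1)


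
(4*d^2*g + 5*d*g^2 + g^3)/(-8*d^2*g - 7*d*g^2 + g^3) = (-4*d - g)/(8*d - g)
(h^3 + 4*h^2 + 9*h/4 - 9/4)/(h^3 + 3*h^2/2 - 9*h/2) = (4*h^2 + 4*h - 3)/(2*h*(2*h - 3))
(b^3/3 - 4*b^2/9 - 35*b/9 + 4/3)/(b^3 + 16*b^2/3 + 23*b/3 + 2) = (3*b^2 - 13*b + 4)/(3*(3*b^2 + 7*b + 2))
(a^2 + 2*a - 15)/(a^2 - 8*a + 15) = (a + 5)/(a - 5)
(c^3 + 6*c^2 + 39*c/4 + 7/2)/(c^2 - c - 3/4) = (2*c^2 + 11*c + 14)/(2*c - 3)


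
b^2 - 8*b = b*(b - 8)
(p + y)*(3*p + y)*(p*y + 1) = 3*p^3*y + 4*p^2*y^2 + 3*p^2 + p*y^3 + 4*p*y + y^2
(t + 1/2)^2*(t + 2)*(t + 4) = t^4 + 7*t^3 + 57*t^2/4 + 19*t/2 + 2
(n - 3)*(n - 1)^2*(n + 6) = n^4 + n^3 - 23*n^2 + 39*n - 18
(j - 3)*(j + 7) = j^2 + 4*j - 21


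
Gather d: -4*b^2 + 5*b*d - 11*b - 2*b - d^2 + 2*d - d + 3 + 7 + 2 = -4*b^2 - 13*b - d^2 + d*(5*b + 1) + 12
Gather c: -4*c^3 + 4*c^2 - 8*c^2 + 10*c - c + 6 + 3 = -4*c^3 - 4*c^2 + 9*c + 9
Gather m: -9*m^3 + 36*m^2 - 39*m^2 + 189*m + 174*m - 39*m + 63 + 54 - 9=-9*m^3 - 3*m^2 + 324*m + 108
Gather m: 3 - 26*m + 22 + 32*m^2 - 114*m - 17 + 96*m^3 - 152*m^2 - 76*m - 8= 96*m^3 - 120*m^2 - 216*m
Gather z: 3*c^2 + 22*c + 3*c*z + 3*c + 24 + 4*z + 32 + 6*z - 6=3*c^2 + 25*c + z*(3*c + 10) + 50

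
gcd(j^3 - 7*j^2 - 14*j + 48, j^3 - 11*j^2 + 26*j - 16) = j^2 - 10*j + 16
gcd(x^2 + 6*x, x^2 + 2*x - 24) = x + 6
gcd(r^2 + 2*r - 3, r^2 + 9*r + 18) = r + 3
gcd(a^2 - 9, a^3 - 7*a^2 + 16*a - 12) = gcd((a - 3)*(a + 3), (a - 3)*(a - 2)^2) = a - 3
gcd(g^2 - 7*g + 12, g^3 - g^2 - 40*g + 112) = g - 4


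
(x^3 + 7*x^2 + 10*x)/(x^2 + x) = (x^2 + 7*x + 10)/(x + 1)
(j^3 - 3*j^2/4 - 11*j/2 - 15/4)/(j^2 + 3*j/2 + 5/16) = 4*(j^2 - 2*j - 3)/(4*j + 1)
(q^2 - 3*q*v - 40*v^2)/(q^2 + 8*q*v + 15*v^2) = (q - 8*v)/(q + 3*v)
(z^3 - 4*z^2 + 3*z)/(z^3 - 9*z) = (z - 1)/(z + 3)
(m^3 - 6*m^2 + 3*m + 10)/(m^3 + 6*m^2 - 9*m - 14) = (m - 5)/(m + 7)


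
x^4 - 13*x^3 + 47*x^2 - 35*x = x*(x - 7)*(x - 5)*(x - 1)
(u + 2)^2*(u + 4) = u^3 + 8*u^2 + 20*u + 16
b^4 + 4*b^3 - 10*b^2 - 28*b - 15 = (b - 3)*(b + 1)^2*(b + 5)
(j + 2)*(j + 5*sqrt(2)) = j^2 + 2*j + 5*sqrt(2)*j + 10*sqrt(2)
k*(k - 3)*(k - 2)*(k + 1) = k^4 - 4*k^3 + k^2 + 6*k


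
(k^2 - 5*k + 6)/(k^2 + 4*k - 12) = (k - 3)/(k + 6)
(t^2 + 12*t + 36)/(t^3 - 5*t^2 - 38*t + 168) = (t + 6)/(t^2 - 11*t + 28)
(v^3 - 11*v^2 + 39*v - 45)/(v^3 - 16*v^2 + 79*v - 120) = (v - 3)/(v - 8)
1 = 1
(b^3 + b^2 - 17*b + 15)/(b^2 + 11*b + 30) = (b^2 - 4*b + 3)/(b + 6)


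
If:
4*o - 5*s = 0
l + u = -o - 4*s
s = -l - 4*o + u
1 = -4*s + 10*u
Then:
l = 45/2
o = -5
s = -4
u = -3/2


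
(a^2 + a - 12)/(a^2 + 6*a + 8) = (a - 3)/(a + 2)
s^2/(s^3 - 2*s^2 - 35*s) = s/(s^2 - 2*s - 35)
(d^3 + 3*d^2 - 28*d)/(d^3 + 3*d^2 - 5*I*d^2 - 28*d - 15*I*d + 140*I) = d/(d - 5*I)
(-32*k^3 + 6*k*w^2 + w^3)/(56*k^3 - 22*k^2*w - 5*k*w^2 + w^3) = (4*k + w)/(-7*k + w)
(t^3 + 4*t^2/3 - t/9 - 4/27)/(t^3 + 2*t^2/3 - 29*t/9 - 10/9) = (9*t^2 + 9*t - 4)/(3*(3*t^2 + t - 10))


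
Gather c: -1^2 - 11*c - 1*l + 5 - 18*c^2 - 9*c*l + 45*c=-18*c^2 + c*(34 - 9*l) - l + 4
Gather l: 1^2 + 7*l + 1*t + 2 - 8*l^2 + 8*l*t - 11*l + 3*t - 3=-8*l^2 + l*(8*t - 4) + 4*t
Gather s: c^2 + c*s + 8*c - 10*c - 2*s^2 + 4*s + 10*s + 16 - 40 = c^2 - 2*c - 2*s^2 + s*(c + 14) - 24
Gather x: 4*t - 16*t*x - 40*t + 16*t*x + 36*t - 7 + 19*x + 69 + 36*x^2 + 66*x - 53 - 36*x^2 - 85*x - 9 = 0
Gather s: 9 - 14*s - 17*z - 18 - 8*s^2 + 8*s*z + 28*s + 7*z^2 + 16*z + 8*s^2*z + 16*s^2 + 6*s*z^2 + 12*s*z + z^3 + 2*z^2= s^2*(8*z + 8) + s*(6*z^2 + 20*z + 14) + z^3 + 9*z^2 - z - 9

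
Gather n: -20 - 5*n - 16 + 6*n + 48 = n + 12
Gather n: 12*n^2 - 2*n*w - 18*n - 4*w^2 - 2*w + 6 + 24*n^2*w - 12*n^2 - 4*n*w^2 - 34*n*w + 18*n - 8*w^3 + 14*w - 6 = 24*n^2*w + n*(-4*w^2 - 36*w) - 8*w^3 - 4*w^2 + 12*w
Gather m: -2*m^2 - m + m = -2*m^2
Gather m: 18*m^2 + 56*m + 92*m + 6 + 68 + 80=18*m^2 + 148*m + 154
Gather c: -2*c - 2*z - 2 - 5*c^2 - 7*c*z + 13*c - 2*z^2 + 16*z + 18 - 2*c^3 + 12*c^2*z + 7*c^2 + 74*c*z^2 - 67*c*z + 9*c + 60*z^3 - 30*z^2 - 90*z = -2*c^3 + c^2*(12*z + 2) + c*(74*z^2 - 74*z + 20) + 60*z^3 - 32*z^2 - 76*z + 16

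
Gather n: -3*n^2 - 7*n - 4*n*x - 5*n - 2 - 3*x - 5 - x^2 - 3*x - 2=-3*n^2 + n*(-4*x - 12) - x^2 - 6*x - 9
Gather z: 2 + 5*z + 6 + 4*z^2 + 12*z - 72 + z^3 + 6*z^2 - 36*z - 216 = z^3 + 10*z^2 - 19*z - 280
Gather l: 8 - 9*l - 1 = 7 - 9*l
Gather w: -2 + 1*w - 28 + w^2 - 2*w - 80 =w^2 - w - 110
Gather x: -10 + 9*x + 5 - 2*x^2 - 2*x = -2*x^2 + 7*x - 5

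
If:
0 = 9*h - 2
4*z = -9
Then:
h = 2/9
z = -9/4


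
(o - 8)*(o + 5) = o^2 - 3*o - 40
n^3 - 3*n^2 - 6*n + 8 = (n - 4)*(n - 1)*(n + 2)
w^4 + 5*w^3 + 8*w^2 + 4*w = w*(w + 1)*(w + 2)^2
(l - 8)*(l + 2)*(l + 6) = l^3 - 52*l - 96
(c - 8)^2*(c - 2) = c^3 - 18*c^2 + 96*c - 128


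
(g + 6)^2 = g^2 + 12*g + 36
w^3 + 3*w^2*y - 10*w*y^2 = w*(w - 2*y)*(w + 5*y)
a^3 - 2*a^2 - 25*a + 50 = (a - 5)*(a - 2)*(a + 5)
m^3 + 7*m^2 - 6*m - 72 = (m - 3)*(m + 4)*(m + 6)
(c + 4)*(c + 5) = c^2 + 9*c + 20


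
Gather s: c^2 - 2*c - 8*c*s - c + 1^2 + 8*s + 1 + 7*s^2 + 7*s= c^2 - 3*c + 7*s^2 + s*(15 - 8*c) + 2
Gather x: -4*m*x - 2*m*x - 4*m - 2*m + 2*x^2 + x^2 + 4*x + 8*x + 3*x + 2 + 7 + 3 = -6*m + 3*x^2 + x*(15 - 6*m) + 12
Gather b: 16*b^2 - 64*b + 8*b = 16*b^2 - 56*b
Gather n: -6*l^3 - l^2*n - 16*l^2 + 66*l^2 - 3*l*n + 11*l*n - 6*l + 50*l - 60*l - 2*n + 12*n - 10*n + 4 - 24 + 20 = -6*l^3 + 50*l^2 - 16*l + n*(-l^2 + 8*l)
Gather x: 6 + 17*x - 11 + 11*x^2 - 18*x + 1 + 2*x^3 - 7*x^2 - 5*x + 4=2*x^3 + 4*x^2 - 6*x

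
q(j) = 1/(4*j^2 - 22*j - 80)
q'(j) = (22 - 8*j)/(4*j^2 - 22*j - 80)^2 = (11 - 4*j)/(2*(-2*j^2 + 11*j + 40)^2)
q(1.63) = -0.01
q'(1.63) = 0.00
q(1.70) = -0.01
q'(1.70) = 0.00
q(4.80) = -0.01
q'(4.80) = -0.00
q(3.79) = -0.01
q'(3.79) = -0.00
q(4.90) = -0.01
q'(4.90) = -0.00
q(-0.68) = -0.02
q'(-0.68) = 0.01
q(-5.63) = 0.01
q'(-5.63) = 0.00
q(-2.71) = 0.11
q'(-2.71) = 0.54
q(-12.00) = 0.00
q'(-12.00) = 0.00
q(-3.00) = 0.05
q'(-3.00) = 0.10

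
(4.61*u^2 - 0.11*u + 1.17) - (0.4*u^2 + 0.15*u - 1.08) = 4.21*u^2 - 0.26*u + 2.25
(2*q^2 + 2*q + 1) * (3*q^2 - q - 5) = 6*q^4 + 4*q^3 - 9*q^2 - 11*q - 5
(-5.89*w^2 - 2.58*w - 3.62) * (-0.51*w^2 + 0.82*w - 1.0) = 3.0039*w^4 - 3.514*w^3 + 5.6206*w^2 - 0.3884*w + 3.62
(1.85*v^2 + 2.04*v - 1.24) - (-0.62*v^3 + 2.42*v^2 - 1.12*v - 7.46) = 0.62*v^3 - 0.57*v^2 + 3.16*v + 6.22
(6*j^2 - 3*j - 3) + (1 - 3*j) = 6*j^2 - 6*j - 2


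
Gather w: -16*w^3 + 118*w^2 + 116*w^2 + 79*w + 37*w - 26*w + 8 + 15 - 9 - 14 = -16*w^3 + 234*w^2 + 90*w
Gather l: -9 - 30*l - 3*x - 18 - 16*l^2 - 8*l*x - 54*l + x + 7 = -16*l^2 + l*(-8*x - 84) - 2*x - 20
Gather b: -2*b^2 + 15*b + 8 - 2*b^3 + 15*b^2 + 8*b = -2*b^3 + 13*b^2 + 23*b + 8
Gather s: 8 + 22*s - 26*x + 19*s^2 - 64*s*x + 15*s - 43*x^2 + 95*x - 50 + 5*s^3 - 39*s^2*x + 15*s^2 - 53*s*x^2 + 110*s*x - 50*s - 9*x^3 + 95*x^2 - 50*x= 5*s^3 + s^2*(34 - 39*x) + s*(-53*x^2 + 46*x - 13) - 9*x^3 + 52*x^2 + 19*x - 42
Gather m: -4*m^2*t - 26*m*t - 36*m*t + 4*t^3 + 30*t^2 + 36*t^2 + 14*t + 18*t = -4*m^2*t - 62*m*t + 4*t^3 + 66*t^2 + 32*t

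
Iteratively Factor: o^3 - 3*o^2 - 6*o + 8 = (o - 4)*(o^2 + o - 2) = (o - 4)*(o - 1)*(o + 2)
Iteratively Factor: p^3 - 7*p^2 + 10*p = (p - 2)*(p^2 - 5*p) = p*(p - 2)*(p - 5)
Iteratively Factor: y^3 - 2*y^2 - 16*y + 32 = (y + 4)*(y^2 - 6*y + 8) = (y - 4)*(y + 4)*(y - 2)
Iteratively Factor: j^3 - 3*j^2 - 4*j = (j)*(j^2 - 3*j - 4) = j*(j + 1)*(j - 4)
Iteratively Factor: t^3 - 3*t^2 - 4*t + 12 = (t - 2)*(t^2 - t - 6) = (t - 3)*(t - 2)*(t + 2)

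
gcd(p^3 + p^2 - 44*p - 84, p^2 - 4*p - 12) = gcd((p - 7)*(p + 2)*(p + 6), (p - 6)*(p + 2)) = p + 2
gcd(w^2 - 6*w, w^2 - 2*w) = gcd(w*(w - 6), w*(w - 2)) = w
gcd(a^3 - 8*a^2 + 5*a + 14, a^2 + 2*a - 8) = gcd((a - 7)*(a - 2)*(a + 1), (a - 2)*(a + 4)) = a - 2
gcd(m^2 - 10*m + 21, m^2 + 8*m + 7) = 1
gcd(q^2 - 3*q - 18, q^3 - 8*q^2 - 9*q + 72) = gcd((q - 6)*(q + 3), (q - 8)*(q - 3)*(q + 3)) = q + 3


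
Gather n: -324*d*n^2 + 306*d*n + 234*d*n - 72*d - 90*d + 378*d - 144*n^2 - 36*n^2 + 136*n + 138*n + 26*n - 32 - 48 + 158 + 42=216*d + n^2*(-324*d - 180) + n*(540*d + 300) + 120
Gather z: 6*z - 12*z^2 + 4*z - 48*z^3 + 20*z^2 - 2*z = -48*z^3 + 8*z^2 + 8*z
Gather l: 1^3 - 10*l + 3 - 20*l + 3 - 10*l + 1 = 8 - 40*l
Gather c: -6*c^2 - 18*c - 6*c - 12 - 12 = -6*c^2 - 24*c - 24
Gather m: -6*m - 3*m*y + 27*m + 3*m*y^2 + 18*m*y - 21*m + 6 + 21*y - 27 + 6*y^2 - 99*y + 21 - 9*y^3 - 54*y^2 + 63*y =m*(3*y^2 + 15*y) - 9*y^3 - 48*y^2 - 15*y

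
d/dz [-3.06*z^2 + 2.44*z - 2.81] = 2.44 - 6.12*z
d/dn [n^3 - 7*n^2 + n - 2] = 3*n^2 - 14*n + 1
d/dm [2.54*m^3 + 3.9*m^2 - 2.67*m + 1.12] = 7.62*m^2 + 7.8*m - 2.67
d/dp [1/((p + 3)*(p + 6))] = (-2*p - 9)/(p^4 + 18*p^3 + 117*p^2 + 324*p + 324)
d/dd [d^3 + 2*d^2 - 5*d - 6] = 3*d^2 + 4*d - 5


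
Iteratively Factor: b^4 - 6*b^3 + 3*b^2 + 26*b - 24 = (b - 4)*(b^3 - 2*b^2 - 5*b + 6) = (b - 4)*(b - 3)*(b^2 + b - 2) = (b - 4)*(b - 3)*(b + 2)*(b - 1)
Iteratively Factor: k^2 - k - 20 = (k + 4)*(k - 5)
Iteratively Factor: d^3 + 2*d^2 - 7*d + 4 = (d - 1)*(d^2 + 3*d - 4) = (d - 1)*(d + 4)*(d - 1)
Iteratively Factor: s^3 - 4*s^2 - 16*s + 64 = (s - 4)*(s^2 - 16) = (s - 4)*(s + 4)*(s - 4)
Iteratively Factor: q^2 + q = (q)*(q + 1)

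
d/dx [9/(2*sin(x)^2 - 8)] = -9*sin(x)*cos(x)/(sin(x)^2 - 4)^2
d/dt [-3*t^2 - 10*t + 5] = -6*t - 10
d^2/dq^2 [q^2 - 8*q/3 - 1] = 2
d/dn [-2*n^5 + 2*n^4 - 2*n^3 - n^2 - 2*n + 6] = -10*n^4 + 8*n^3 - 6*n^2 - 2*n - 2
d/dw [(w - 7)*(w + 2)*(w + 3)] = 3*w^2 - 4*w - 29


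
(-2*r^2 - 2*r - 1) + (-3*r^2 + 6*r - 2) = -5*r^2 + 4*r - 3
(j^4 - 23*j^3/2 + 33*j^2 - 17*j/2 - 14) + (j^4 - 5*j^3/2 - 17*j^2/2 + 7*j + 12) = 2*j^4 - 14*j^3 + 49*j^2/2 - 3*j/2 - 2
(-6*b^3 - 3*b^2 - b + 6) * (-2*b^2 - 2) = 12*b^5 + 6*b^4 + 14*b^3 - 6*b^2 + 2*b - 12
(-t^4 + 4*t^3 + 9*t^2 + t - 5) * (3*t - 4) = -3*t^5 + 16*t^4 + 11*t^3 - 33*t^2 - 19*t + 20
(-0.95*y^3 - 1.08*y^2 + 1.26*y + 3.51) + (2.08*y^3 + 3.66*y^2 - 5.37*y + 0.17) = 1.13*y^3 + 2.58*y^2 - 4.11*y + 3.68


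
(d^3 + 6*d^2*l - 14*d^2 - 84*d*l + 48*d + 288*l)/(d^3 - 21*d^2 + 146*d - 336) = (d + 6*l)/(d - 7)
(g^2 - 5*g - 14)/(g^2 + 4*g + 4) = (g - 7)/(g + 2)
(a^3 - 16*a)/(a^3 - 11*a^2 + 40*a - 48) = a*(a + 4)/(a^2 - 7*a + 12)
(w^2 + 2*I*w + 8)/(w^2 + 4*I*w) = (w - 2*I)/w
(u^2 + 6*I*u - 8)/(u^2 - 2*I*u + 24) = (u + 2*I)/(u - 6*I)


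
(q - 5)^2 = q^2 - 10*q + 25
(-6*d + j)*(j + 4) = -6*d*j - 24*d + j^2 + 4*j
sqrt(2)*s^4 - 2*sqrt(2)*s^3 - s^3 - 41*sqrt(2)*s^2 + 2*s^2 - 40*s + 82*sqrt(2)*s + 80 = (s - 2)*(s - 5*sqrt(2))*(s + 4*sqrt(2))*(sqrt(2)*s + 1)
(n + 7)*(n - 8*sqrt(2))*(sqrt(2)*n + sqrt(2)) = sqrt(2)*n^3 - 16*n^2 + 8*sqrt(2)*n^2 - 128*n + 7*sqrt(2)*n - 112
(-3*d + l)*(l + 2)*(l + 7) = -3*d*l^2 - 27*d*l - 42*d + l^3 + 9*l^2 + 14*l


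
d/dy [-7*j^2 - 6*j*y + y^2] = -6*j + 2*y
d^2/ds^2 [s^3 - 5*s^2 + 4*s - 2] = 6*s - 10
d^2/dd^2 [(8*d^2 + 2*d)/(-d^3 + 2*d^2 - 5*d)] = 4*(-4*d^3 - 3*d^2 + 66*d - 39)/(d^6 - 6*d^5 + 27*d^4 - 68*d^3 + 135*d^2 - 150*d + 125)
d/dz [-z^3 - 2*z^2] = z*(-3*z - 4)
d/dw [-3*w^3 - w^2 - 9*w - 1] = -9*w^2 - 2*w - 9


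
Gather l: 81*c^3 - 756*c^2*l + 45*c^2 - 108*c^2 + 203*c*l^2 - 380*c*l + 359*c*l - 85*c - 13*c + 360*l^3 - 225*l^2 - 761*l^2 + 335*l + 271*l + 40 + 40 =81*c^3 - 63*c^2 - 98*c + 360*l^3 + l^2*(203*c - 986) + l*(-756*c^2 - 21*c + 606) + 80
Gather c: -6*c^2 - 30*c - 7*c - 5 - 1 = -6*c^2 - 37*c - 6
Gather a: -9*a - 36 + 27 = -9*a - 9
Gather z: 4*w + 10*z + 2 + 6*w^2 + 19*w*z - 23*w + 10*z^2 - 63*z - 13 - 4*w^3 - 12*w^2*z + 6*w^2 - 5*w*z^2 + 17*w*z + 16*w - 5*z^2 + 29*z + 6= -4*w^3 + 12*w^2 - 3*w + z^2*(5 - 5*w) + z*(-12*w^2 + 36*w - 24) - 5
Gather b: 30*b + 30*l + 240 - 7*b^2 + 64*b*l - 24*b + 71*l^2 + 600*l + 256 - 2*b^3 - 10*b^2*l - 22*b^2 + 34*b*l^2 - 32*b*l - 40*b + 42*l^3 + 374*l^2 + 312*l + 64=-2*b^3 + b^2*(-10*l - 29) + b*(34*l^2 + 32*l - 34) + 42*l^3 + 445*l^2 + 942*l + 560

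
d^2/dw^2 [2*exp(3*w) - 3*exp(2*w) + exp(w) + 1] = (18*exp(2*w) - 12*exp(w) + 1)*exp(w)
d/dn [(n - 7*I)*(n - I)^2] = 3*(n - 5*I)*(n - I)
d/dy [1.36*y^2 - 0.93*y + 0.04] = 2.72*y - 0.93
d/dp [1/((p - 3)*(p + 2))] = (1 - 2*p)/(p^4 - 2*p^3 - 11*p^2 + 12*p + 36)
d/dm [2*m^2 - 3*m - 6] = 4*m - 3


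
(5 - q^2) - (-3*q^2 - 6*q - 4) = 2*q^2 + 6*q + 9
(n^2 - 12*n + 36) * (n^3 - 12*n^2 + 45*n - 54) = n^5 - 24*n^4 + 225*n^3 - 1026*n^2 + 2268*n - 1944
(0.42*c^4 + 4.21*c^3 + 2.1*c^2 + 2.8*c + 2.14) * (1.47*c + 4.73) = 0.6174*c^5 + 8.1753*c^4 + 23.0003*c^3 + 14.049*c^2 + 16.3898*c + 10.1222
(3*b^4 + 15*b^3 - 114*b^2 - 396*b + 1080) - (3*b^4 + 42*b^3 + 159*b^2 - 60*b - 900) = -27*b^3 - 273*b^2 - 336*b + 1980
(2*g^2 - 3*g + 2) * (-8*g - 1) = -16*g^3 + 22*g^2 - 13*g - 2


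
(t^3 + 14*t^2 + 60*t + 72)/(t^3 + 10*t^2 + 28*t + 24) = (t + 6)/(t + 2)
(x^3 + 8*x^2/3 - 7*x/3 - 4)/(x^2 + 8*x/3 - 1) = (3*x^2 - x - 4)/(3*x - 1)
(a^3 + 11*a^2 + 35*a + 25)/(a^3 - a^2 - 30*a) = (a^2 + 6*a + 5)/(a*(a - 6))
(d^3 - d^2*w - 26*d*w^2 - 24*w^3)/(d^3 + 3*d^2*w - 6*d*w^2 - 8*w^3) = (-d + 6*w)/(-d + 2*w)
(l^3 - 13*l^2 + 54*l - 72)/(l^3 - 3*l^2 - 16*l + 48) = (l - 6)/(l + 4)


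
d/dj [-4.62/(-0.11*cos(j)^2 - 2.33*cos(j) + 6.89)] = (1.0164*cos(j) + 10.7646)*sin(j)/(0.11*cos(j)^2 + 2.33*cos(j) - 6.89)^2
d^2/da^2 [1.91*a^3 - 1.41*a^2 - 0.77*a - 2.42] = 11.46*a - 2.82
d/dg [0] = 0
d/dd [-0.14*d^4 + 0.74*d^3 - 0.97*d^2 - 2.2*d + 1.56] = -0.56*d^3 + 2.22*d^2 - 1.94*d - 2.2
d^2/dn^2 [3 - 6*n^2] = -12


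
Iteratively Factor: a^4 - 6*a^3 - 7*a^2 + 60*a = (a)*(a^3 - 6*a^2 - 7*a + 60) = a*(a - 4)*(a^2 - 2*a - 15) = a*(a - 4)*(a + 3)*(a - 5)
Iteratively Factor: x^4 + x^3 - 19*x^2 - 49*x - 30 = (x + 1)*(x^3 - 19*x - 30) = (x - 5)*(x + 1)*(x^2 + 5*x + 6) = (x - 5)*(x + 1)*(x + 2)*(x + 3)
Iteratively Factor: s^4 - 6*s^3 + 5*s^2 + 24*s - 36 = (s + 2)*(s^3 - 8*s^2 + 21*s - 18) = (s - 3)*(s + 2)*(s^2 - 5*s + 6) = (s - 3)*(s - 2)*(s + 2)*(s - 3)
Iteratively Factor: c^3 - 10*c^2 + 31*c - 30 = (c - 3)*(c^2 - 7*c + 10) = (c - 3)*(c - 2)*(c - 5)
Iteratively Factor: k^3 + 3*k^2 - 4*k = (k - 1)*(k^2 + 4*k) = (k - 1)*(k + 4)*(k)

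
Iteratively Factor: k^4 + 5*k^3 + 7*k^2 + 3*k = (k + 1)*(k^3 + 4*k^2 + 3*k) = (k + 1)^2*(k^2 + 3*k) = k*(k + 1)^2*(k + 3)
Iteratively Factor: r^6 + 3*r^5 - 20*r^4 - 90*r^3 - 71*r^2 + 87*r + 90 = (r + 3)*(r^5 - 20*r^3 - 30*r^2 + 19*r + 30) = (r - 5)*(r + 3)*(r^4 + 5*r^3 + 5*r^2 - 5*r - 6) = (r - 5)*(r - 1)*(r + 3)*(r^3 + 6*r^2 + 11*r + 6) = (r - 5)*(r - 1)*(r + 1)*(r + 3)*(r^2 + 5*r + 6) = (r - 5)*(r - 1)*(r + 1)*(r + 3)^2*(r + 2)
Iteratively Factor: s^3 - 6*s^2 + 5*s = (s - 1)*(s^2 - 5*s) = (s - 5)*(s - 1)*(s)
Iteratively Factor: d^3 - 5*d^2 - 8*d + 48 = (d + 3)*(d^2 - 8*d + 16) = (d - 4)*(d + 3)*(d - 4)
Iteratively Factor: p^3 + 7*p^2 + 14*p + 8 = (p + 1)*(p^2 + 6*p + 8) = (p + 1)*(p + 4)*(p + 2)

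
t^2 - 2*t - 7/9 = (t - 7/3)*(t + 1/3)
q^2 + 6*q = q*(q + 6)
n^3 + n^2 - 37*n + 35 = (n - 5)*(n - 1)*(n + 7)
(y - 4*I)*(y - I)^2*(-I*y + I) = -I*y^4 - 6*y^3 + I*y^3 + 6*y^2 + 9*I*y^2 + 4*y - 9*I*y - 4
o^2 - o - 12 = (o - 4)*(o + 3)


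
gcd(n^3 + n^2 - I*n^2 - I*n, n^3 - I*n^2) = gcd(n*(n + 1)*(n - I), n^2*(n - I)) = n^2 - I*n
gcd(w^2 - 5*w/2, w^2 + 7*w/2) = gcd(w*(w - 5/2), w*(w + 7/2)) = w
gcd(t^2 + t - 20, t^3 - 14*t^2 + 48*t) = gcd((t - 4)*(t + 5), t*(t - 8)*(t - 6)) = 1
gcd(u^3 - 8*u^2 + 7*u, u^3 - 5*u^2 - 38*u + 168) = u - 7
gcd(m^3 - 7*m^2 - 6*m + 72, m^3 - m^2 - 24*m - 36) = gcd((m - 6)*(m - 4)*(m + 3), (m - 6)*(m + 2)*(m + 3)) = m^2 - 3*m - 18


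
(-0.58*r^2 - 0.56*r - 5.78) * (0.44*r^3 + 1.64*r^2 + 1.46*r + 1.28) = -0.2552*r^5 - 1.1976*r^4 - 4.3084*r^3 - 11.0392*r^2 - 9.1556*r - 7.3984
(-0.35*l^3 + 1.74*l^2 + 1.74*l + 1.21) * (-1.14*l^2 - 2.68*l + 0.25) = 0.399*l^5 - 1.0456*l^4 - 6.7343*l^3 - 5.6076*l^2 - 2.8078*l + 0.3025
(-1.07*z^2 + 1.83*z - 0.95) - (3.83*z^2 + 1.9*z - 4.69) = -4.9*z^2 - 0.0699999999999998*z + 3.74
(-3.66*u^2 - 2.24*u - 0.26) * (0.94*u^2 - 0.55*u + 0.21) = -3.4404*u^4 - 0.0925999999999996*u^3 + 0.219*u^2 - 0.3274*u - 0.0546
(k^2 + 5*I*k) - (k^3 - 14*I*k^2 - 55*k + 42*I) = -k^3 + k^2 + 14*I*k^2 + 55*k + 5*I*k - 42*I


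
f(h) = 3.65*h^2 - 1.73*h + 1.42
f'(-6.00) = -45.53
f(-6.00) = 143.20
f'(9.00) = 63.97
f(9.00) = 281.50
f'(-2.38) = -19.10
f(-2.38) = 26.21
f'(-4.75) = -36.40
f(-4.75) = 91.99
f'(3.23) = 21.85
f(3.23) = 33.91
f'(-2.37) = -19.03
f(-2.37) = 26.02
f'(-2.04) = -16.62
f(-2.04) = 20.14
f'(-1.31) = -11.29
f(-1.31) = 9.95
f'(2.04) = 13.16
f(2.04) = 13.08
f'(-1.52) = -12.83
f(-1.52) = 12.48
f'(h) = 7.3*h - 1.73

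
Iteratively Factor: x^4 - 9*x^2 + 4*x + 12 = (x + 1)*(x^3 - x^2 - 8*x + 12) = (x - 2)*(x + 1)*(x^2 + x - 6) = (x - 2)^2*(x + 1)*(x + 3)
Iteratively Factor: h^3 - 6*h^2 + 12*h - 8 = (h - 2)*(h^2 - 4*h + 4) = (h - 2)^2*(h - 2)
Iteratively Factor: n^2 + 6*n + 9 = (n + 3)*(n + 3)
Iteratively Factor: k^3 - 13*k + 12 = (k + 4)*(k^2 - 4*k + 3) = (k - 1)*(k + 4)*(k - 3)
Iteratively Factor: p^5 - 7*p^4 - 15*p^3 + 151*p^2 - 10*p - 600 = (p - 5)*(p^4 - 2*p^3 - 25*p^2 + 26*p + 120) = (p - 5)*(p - 3)*(p^3 + p^2 - 22*p - 40) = (p - 5)^2*(p - 3)*(p^2 + 6*p + 8) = (p - 5)^2*(p - 3)*(p + 2)*(p + 4)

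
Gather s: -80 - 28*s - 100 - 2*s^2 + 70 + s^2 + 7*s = -s^2 - 21*s - 110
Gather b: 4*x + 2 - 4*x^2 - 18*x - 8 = -4*x^2 - 14*x - 6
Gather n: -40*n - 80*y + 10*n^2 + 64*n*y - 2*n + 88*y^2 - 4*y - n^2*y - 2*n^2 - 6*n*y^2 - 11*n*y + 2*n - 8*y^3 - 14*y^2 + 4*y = n^2*(8 - y) + n*(-6*y^2 + 53*y - 40) - 8*y^3 + 74*y^2 - 80*y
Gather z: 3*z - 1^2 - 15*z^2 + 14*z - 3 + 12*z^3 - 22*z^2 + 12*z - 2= 12*z^3 - 37*z^2 + 29*z - 6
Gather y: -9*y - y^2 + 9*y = -y^2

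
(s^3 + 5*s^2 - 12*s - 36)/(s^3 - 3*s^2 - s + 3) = (s^2 + 8*s + 12)/(s^2 - 1)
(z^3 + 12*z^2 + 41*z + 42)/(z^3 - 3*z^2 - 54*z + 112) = (z^2 + 5*z + 6)/(z^2 - 10*z + 16)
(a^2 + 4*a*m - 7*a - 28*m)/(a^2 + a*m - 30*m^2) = (a^2 + 4*a*m - 7*a - 28*m)/(a^2 + a*m - 30*m^2)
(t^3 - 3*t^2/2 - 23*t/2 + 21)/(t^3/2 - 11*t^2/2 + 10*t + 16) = (2*t^3 - 3*t^2 - 23*t + 42)/(t^3 - 11*t^2 + 20*t + 32)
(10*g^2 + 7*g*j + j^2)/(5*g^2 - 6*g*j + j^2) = (10*g^2 + 7*g*j + j^2)/(5*g^2 - 6*g*j + j^2)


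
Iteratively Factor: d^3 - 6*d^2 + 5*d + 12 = (d - 4)*(d^2 - 2*d - 3) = (d - 4)*(d + 1)*(d - 3)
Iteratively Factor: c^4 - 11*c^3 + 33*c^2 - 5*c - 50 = (c + 1)*(c^3 - 12*c^2 + 45*c - 50) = (c - 2)*(c + 1)*(c^2 - 10*c + 25) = (c - 5)*(c - 2)*(c + 1)*(c - 5)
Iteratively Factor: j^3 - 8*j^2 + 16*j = (j - 4)*(j^2 - 4*j) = j*(j - 4)*(j - 4)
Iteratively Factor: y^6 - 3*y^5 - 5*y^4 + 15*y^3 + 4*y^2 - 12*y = (y + 2)*(y^5 - 5*y^4 + 5*y^3 + 5*y^2 - 6*y) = (y - 3)*(y + 2)*(y^4 - 2*y^3 - y^2 + 2*y) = y*(y - 3)*(y + 2)*(y^3 - 2*y^2 - y + 2) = y*(y - 3)*(y + 1)*(y + 2)*(y^2 - 3*y + 2) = y*(y - 3)*(y - 1)*(y + 1)*(y + 2)*(y - 2)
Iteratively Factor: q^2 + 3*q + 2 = (q + 1)*(q + 2)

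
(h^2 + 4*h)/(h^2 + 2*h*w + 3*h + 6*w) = h*(h + 4)/(h^2 + 2*h*w + 3*h + 6*w)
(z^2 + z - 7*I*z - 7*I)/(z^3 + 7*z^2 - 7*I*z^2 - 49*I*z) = (z + 1)/(z*(z + 7))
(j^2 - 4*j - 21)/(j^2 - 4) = (j^2 - 4*j - 21)/(j^2 - 4)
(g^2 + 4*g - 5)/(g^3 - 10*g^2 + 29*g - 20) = (g + 5)/(g^2 - 9*g + 20)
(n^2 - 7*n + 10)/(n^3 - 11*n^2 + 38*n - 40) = 1/(n - 4)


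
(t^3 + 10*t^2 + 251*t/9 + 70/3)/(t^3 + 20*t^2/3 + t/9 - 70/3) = (3*t + 5)/(3*t - 5)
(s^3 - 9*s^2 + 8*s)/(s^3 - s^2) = (s - 8)/s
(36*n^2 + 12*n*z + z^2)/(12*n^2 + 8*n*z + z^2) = (6*n + z)/(2*n + z)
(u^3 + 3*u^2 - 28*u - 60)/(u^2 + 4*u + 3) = (u^3 + 3*u^2 - 28*u - 60)/(u^2 + 4*u + 3)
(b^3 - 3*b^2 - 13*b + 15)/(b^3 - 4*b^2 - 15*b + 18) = (b - 5)/(b - 6)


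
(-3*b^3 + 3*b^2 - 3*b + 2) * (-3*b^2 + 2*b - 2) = 9*b^5 - 15*b^4 + 21*b^3 - 18*b^2 + 10*b - 4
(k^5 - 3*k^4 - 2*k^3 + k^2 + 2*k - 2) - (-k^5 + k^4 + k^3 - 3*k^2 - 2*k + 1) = 2*k^5 - 4*k^4 - 3*k^3 + 4*k^2 + 4*k - 3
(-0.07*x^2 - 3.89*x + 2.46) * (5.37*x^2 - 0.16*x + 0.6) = -0.3759*x^4 - 20.8781*x^3 + 13.7906*x^2 - 2.7276*x + 1.476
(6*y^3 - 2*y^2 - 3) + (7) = 6*y^3 - 2*y^2 + 4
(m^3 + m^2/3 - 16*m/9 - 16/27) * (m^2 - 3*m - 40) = m^5 - 8*m^4/3 - 385*m^3/9 - 232*m^2/27 + 656*m/9 + 640/27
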